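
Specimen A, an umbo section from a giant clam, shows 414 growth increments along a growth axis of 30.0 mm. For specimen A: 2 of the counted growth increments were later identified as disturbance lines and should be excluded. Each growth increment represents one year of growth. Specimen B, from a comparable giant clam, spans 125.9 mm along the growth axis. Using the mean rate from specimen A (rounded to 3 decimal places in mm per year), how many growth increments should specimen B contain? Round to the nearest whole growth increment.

1725 growth increments

Specimen A: adjusted count: 414 − 2 = 412 growth increments.
A: 30.0 mm over 412 years gives 30.0 / 412 ≈ 0.073 mm per year.
B spans 125.9 / 0.073 = 1724.66 years ≈ 1725 growth increments.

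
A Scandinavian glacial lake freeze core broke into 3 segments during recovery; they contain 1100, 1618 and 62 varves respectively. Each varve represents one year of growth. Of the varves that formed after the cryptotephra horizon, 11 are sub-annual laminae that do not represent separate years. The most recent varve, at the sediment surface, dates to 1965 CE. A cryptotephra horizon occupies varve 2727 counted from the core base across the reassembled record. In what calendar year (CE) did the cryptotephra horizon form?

Total varves = 1100 + 1618 + 62 = 2780.
The cryptotephra horizon sits at varve 2727 from the core base, so 2780 − 2727 = 53 varves formed after it.
Excluding 11 false varves: 53 − 11 = 42.
Counting back 42 years from 1965 CE places the cryptotephra horizon in 1965 − 42 = 1923 CE.

1923 CE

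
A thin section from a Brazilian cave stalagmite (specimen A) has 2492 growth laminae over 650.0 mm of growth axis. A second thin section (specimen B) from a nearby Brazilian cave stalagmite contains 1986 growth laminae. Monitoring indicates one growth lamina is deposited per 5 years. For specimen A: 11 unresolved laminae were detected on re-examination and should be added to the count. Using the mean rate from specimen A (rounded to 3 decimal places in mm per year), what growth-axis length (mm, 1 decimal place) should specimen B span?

516.4 mm

Specimen A: after corrections the count is 2492 + 11 = 2503 growth laminae.
Specimen A: at 5 years per growth lamina, 2503 × 5 = 12515 years.
A: Mean rate = 650.0 mm / 12515 years ≈ 0.052 mm per year.
Specimen B: at 5 years per growth lamina, 1986 × 5 = 9930 years. B's length ≈ 0.052 × 9930 = 516.4 mm.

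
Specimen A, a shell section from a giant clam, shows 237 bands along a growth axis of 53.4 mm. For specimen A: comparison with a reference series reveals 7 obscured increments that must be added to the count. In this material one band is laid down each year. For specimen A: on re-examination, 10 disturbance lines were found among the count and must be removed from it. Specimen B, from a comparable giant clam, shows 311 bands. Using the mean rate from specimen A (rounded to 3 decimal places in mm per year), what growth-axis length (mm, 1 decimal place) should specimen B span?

70.9 mm

Specimen A: adjusted count: 237 − 10 + 7 = 234 bands.
A: Extension rate ≈ 53.4 / 234 = 0.228 mm/yr.
B's length ≈ 0.228 × 311 = 70.9 mm.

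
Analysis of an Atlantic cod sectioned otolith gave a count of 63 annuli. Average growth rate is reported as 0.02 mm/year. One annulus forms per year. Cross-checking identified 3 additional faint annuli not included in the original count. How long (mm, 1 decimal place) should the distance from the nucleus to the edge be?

True annulus count = 63 + 3 = 66.
Length ≈ 0.02 × 66 = 1.3 mm.

1.3 mm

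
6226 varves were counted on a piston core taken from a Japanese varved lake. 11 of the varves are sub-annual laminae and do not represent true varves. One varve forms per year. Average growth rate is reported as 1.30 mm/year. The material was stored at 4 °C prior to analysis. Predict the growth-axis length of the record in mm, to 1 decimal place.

Correcting the raw count gives 6226 − 11 = 6215 true varves.
Predicted length = 1.30 mm/year × 6215 years = 8079.5 mm.

8079.5 mm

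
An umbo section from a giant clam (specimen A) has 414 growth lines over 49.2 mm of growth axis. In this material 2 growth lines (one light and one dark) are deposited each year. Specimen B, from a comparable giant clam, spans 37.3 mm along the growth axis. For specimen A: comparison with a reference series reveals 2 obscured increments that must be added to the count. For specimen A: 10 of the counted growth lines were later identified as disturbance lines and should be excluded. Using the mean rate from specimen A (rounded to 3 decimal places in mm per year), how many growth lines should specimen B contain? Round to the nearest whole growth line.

Specimen A: correcting the raw count gives 414 − 10 + 2 = 406 true growth lines.
Specimen A: with 2 growth lines per year, 406 / 2 = 203 years.
A: Mean rate = 49.2 mm / 203 years ≈ 0.242 mm/yr.
B spans 37.3 / 0.242 = 154.13 years; at 2 growth lines per year that is 154.13 × 2 ≈ 308 growth lines.

308 growth lines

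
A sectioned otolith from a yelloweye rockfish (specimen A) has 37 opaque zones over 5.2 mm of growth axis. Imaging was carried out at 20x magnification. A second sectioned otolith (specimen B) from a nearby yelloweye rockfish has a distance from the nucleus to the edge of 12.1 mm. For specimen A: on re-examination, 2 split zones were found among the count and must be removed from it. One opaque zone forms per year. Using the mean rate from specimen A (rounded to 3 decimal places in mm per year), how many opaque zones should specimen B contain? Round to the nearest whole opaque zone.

Specimen A: after corrections the count is 37 − 2 = 35 opaque zones.
A: Extension rate ≈ 5.2 / 35 = 0.149 mm/yr.
Specimen B: 12.1 mm / 0.149 mm per year = 81.21 years ≈ 81 opaque zones.

81 opaque zones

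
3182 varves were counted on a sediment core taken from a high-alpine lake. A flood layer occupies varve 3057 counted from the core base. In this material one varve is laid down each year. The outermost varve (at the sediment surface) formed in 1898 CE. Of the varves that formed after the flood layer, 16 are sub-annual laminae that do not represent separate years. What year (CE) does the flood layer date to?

1789 CE

Between varve 3057 and the sediment surface there are 3182 − 3057 = 125 varves.
Removing the 16 false varves leaves 125 − 16 = 109 true varves beyond the flood layer.
The varve at the sediment surface is 1898 CE, so the flood layer dates to 1898 − 109 = 1789 CE.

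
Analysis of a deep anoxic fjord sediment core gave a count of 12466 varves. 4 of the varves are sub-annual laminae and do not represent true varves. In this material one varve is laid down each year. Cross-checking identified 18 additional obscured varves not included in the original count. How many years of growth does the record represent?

True varve count = 12466 − 4 + 18 = 12480.
At one varve per year, that is 12480 years.

12480 years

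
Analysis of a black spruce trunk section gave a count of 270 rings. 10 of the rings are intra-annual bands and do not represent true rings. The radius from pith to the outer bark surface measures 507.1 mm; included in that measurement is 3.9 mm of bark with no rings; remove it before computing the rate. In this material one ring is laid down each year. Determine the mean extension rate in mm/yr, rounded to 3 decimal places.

Correcting the raw count gives 270 − 10 = 260 true rings.
The growth record spans 507.1 − 3.9 = 503.2 mm.
Mean rate = 503.2 mm / 260 years ≈ 1.935 mm/yr.

1.935 mm/yr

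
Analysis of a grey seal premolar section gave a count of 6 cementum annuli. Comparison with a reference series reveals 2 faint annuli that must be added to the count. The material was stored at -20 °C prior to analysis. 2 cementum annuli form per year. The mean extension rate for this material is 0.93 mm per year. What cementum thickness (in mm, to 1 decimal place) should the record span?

3.7 mm

Correcting the raw count gives 6 + 2 = 8 true cementum annuli.
Dividing by 2 cementum annuli per year: 8 / 2 = 4 years.
4 years at 0.93 mm/year gives 0.93 × 4 = 3.7 mm.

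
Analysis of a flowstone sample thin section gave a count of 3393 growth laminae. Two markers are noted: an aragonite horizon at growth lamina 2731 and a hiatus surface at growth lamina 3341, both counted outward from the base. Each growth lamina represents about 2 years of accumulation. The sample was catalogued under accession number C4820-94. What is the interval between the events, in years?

1220 yr

Separation: 3341 − 2731 = 610 growth laminae.
610 growth laminae at 2 years each span 610 × 2 = 1220 years.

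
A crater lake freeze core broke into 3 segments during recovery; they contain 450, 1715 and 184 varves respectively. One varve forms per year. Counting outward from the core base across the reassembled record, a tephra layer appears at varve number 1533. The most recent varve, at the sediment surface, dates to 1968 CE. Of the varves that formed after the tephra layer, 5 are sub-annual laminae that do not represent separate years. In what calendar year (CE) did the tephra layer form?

1157 CE

Total varves = 450 + 1715 + 184 = 2349.
Between varve 1533 and the sediment surface there are 2349 − 1533 = 816 varves.
816 − 5 false = 811 true varves after the tephra layer.
The varve at the sediment surface is 1968 CE, so the tephra layer dates to 1968 − 811 = 1157 CE.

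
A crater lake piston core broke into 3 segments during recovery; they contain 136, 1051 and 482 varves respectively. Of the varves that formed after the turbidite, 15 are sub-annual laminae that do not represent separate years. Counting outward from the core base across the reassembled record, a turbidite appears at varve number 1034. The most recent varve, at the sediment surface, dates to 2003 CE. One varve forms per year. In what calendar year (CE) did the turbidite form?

1383 CE

Total varves = 136 + 1051 + 482 = 1669.
1669 − 1034 = 635 varves lie beyond the turbidite toward the sediment surface.
Excluding 15 false varves: 635 − 15 = 620.
The varve at the sediment surface is 2003 CE, so the turbidite dates to 2003 − 620 = 1383 CE.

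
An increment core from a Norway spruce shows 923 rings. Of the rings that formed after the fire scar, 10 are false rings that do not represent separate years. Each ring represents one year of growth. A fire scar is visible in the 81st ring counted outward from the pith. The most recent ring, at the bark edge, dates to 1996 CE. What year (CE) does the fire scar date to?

The fire scar sits at ring 81 from the pith, so 923 − 81 = 842 rings formed after it.
842 − 10 false = 832 true rings after the fire scar.
Counting back 832 years from 1996 CE places the fire scar in 1996 − 832 = 1164 CE.

1164 CE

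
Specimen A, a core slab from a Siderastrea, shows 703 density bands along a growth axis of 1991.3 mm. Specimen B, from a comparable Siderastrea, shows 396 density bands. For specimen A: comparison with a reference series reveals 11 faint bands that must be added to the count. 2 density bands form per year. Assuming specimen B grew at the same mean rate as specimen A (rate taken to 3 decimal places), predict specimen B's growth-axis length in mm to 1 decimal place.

Specimen A: adjusted count: 703 + 11 = 714 density bands.
Specimen A: dividing by 2 density bands per year: 714 / 2 = 357 years.
A: 1991.3 mm over 357 years gives 1991.3 / 357 ≈ 5.578 mm/year.
Specimen B: with 2 density bands per year, 396 / 2 = 198 years. B's length ≈ 5.578 × 198 = 1104.4 mm.

1104.4 mm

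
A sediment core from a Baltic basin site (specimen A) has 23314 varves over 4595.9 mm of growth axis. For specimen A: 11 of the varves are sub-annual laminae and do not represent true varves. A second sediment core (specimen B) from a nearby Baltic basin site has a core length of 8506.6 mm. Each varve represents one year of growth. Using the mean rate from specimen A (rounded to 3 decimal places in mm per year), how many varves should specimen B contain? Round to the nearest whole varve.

43181 varves

Specimen A: true varve count = 23314 − 11 = 23303.
A: 4595.9 mm over 23303 years gives 4595.9 / 23303 ≈ 0.197 mm/yr.
Specimen B: 8506.6 mm / 0.197 mm per year = 43180.71 years ≈ 43181 varves.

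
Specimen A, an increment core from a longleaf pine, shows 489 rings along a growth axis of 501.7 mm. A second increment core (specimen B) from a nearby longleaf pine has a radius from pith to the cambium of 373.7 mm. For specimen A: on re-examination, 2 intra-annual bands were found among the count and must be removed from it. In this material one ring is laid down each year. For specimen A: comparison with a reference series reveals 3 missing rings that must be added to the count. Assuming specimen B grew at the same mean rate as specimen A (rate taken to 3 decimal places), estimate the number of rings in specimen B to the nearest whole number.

365 rings

Specimen A: after corrections the count is 489 − 2 + 3 = 490 rings.
A: Mean rate = 501.7 mm / 490 years ≈ 1.024 mm/yr.
For B, 373.7 / 1.024 = 364.94 years ≈ 365 rings.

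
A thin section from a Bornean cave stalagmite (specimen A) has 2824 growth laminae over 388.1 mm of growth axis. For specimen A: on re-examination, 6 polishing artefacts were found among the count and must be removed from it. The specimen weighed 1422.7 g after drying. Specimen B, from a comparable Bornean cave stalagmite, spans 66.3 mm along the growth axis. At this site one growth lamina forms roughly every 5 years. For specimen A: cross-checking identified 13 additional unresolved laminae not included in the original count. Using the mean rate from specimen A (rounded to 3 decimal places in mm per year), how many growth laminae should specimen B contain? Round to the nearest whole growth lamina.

491 growth laminae

Specimen A: true growth lamina count = 2824 − 6 + 13 = 2831.
Specimen A: at 5 years per growth lamina, 2831 × 5 = 14155 years.
A: Mean rate = 388.1 mm / 14155 years ≈ 0.027 mm/year.
Specimen B: 66.3 mm / 0.027 mm per year = 2455.56 years; at 5 years per growth lamina that is 2455.56 / 5 ≈ 491 growth laminae.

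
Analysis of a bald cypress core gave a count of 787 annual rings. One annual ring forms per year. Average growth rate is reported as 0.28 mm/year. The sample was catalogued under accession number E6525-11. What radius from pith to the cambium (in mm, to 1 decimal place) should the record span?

787 years of growth are recorded.
787 years at 0.28 mm/year gives 0.28 × 787 = 220.4 mm.

220.4 mm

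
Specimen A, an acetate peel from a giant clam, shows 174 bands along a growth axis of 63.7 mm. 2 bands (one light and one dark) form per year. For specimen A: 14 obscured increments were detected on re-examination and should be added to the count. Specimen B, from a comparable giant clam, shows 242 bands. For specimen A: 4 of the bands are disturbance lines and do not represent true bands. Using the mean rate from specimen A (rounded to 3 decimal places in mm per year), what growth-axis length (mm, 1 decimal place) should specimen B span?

83.7 mm

Specimen A: adjusted count: 174 − 4 + 14 = 184 bands.
Specimen A: with 2 bands per year, 184 / 2 = 92 years.
A: Mean rate = 63.7 mm / 92 years ≈ 0.692 mm/year.
Specimen B: dividing by 2 bands per year: 242 / 2 = 121 years. Length of B = 0.692 × 121 = 83.7 mm.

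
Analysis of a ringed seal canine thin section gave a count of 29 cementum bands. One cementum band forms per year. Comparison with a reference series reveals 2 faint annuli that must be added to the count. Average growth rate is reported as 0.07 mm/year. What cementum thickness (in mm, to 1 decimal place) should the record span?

2.2 mm

True cementum band count = 29 + 2 = 31.
Length ≈ 0.07 × 31 = 2.2 mm.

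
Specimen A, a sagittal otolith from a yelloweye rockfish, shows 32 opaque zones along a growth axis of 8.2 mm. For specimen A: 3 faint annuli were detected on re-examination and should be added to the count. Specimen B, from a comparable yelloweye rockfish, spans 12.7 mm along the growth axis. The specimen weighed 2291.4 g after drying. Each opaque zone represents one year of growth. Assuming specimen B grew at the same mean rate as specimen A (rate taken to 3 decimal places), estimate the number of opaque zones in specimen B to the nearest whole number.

Specimen A: after corrections the count is 32 + 3 = 35 opaque zones.
A: Mean rate = 8.2 mm / 35 years ≈ 0.234 mm/year.
B spans 12.7 / 0.234 = 54.27 years ≈ 54 opaque zones.

54 opaque zones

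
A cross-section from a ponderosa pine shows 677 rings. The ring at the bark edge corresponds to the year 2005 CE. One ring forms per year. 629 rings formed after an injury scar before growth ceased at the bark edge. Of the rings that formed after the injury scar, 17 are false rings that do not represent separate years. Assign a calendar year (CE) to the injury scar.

629 rings formed after the injury scar.
629 − 17 false = 612 true rings after the injury scar.
Counting back 612 years from 2005 CE places the injury scar in 2005 − 612 = 1393 CE.

1393 CE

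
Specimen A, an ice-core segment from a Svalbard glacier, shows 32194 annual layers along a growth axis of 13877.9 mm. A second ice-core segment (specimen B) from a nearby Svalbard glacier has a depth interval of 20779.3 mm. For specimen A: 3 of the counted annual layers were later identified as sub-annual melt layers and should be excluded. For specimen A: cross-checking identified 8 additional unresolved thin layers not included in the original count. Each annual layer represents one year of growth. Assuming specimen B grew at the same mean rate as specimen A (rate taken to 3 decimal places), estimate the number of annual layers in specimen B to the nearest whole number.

Specimen A: adjusted count: 32194 − 3 + 8 = 32199 annual layers.
A: 13877.9 mm over 32199 years gives 13877.9 / 32199 ≈ 0.431 mm/yr.
For B, 20779.3 / 0.431 = 48211.83 years ≈ 48212 annual layers.

48212 annual layers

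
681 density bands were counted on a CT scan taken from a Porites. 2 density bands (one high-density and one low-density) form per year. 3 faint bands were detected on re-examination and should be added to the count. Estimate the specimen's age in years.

342 yr

After corrections the count is 681 + 3 = 684 density bands.
Dividing by 2 density bands per year: 684 / 2 = 342 years.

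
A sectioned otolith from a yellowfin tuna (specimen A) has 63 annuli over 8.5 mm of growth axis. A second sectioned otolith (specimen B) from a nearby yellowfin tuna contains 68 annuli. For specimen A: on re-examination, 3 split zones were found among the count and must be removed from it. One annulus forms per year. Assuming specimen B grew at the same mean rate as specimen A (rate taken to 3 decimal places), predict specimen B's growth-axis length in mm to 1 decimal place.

9.7 mm

Specimen A: after corrections the count is 63 − 3 = 60 annuli.
A: 8.5 mm over 60 years gives 8.5 / 60 ≈ 0.142 mm/year.
B's length ≈ 0.142 × 68 = 9.7 mm.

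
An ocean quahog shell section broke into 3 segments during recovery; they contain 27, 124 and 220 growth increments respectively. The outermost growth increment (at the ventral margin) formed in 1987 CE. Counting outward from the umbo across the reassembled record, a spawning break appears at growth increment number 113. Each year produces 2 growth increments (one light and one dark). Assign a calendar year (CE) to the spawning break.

Total growth increments = 27 + 124 + 220 = 371.
The spawning break sits at growth increment 113 from the umbo, so 371 − 113 = 258 growth increments formed after it.
With 2 growth increments per year, 258 / 2 = 129 years.
1987 − 129 = 1858 CE.

1858 CE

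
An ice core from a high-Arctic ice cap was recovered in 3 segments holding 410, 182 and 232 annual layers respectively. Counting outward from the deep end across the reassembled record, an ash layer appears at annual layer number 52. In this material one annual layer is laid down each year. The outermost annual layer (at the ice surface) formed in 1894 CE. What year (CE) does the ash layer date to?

Total annual layers = 410 + 182 + 232 = 824.
Between annual layer 52 and the ice surface there are 824 − 52 = 772 annual layers.
Counting back 772 years from 1894 CE places the ash layer in 1894 − 772 = 1122 CE.

1122 CE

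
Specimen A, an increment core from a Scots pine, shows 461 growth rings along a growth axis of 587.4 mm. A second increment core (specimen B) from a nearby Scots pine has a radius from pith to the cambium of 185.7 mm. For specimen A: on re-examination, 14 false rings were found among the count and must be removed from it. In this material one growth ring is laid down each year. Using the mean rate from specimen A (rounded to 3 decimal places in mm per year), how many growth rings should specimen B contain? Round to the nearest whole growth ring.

141 growth rings

Specimen A: adjusted count: 461 − 14 = 447 growth rings.
A: Mean rate = 587.4 mm / 447 years ≈ 1.314 mm/year.
Specimen B: 185.7 mm / 1.314 mm per year = 141.32 years ≈ 141 growth rings.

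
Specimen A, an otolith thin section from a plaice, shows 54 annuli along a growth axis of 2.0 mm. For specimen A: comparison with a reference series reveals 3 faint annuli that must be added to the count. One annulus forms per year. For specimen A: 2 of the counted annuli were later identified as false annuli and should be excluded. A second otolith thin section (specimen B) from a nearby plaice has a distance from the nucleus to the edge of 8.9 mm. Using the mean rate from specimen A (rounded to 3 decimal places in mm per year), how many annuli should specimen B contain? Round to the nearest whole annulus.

247 annuli

Specimen A: adjusted count: 54 − 2 + 3 = 55 annuli.
A: 2.0 mm over 55 years gives 2.0 / 55 ≈ 0.036 mm/year.
For B, 8.9 / 0.036 = 247.22 years ≈ 247 annuli.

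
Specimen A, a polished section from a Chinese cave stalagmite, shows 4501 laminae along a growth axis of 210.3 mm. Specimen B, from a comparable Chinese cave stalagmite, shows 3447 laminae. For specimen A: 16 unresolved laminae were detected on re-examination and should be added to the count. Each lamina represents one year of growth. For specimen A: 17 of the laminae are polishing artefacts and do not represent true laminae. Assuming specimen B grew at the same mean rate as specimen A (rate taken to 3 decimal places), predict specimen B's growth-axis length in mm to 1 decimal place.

Specimen A: after corrections the count is 4501 − 17 + 16 = 4500 laminae.
A: Extension rate ≈ 210.3 / 4500 = 0.047 mm/year.
For B, 0.047 mm/year × 3447 years = 162.0 mm.

162.0 mm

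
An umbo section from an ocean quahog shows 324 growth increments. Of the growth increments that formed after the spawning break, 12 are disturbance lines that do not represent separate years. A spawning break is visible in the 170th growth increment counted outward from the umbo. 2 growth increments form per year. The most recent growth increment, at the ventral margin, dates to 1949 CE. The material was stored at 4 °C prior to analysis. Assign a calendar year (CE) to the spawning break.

Between growth increment 170 and the ventral margin there are 324 − 170 = 154 growth increments.
154 − 12 false = 142 true growth increments after the spawning break.
With 2 growth increments per year, 142 / 2 = 71 years.
1949 − 71 = 1878 CE.

1878 CE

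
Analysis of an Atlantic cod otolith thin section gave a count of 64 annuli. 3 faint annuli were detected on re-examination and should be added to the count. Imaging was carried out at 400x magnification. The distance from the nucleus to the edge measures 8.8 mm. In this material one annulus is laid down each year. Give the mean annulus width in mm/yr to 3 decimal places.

0.131 mm/yr

Adjusted count: 64 + 3 = 67 annuli.
8.8 mm over 67 years gives 8.8 / 67 ≈ 0.131 mm/yr.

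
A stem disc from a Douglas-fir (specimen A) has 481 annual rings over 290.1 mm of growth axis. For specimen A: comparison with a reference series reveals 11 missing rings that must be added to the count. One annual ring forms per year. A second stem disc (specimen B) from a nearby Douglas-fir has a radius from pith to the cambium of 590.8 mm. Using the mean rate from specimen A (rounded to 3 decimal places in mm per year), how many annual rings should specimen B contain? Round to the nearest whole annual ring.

Specimen A: adjusted count: 481 + 11 = 492 annual rings.
A: 290.1 mm over 492 years gives 290.1 / 492 ≈ 0.590 mm/year.
Specimen B: 590.8 mm / 0.590 mm per year = 1001.36 years ≈ 1001 annual rings.

1001 annual rings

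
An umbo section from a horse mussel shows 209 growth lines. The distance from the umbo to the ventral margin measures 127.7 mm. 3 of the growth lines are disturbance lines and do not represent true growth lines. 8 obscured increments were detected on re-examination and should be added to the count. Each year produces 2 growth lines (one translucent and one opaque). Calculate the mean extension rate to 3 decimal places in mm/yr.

True growth line count = 209 − 3 + 8 = 214.
Dividing by 2 growth lines per year: 214 / 2 = 107 years.
Extension rate ≈ 127.7 / 107 = 1.193 mm/yr.

1.193 mm/yr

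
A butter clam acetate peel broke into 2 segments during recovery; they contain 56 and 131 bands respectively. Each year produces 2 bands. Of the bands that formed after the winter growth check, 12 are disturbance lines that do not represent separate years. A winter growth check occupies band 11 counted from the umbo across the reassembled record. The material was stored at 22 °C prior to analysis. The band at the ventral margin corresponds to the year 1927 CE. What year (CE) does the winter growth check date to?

Total bands = 56 + 131 = 187.
Between band 11 and the ventral margin there are 187 − 11 = 176 bands.
Removing the 12 false bands leaves 176 − 12 = 164 true bands beyond the winter growth check.
Dividing by 2 bands per year: 164 / 2 = 82 years.
1927 − 82 = 1845 CE.

1845 CE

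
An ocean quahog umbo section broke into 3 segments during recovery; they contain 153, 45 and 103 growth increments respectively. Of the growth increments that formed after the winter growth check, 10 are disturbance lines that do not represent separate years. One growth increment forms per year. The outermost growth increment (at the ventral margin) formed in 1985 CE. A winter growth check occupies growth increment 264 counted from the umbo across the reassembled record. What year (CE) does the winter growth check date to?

1958 CE

Total growth increments = 153 + 45 + 103 = 301.
Between growth increment 264 and the ventral margin there are 301 − 264 = 37 growth increments.
Removing the 10 false growth increments leaves 37 − 10 = 27 true growth increments beyond the winter growth check.
Counting back 27 years from 1985 CE places the winter growth check in 1985 − 27 = 1958 CE.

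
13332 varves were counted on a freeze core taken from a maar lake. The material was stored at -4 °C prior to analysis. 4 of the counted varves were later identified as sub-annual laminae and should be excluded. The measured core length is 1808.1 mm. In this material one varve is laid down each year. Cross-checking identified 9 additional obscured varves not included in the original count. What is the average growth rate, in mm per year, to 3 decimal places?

0.136 mm per year

True varve count = 13332 − 4 + 9 = 13337.
1808.1 mm over 13337 years gives 1808.1 / 13337 ≈ 0.136 mm per year.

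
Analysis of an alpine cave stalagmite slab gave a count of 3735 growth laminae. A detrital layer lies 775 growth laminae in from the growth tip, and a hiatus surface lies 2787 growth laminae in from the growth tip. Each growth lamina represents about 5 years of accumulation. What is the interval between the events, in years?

10060 years

2787 − 775 = 2012 growth laminae lie between the two events.
At 5 years per growth lamina, 2012 × 5 = 10060 years.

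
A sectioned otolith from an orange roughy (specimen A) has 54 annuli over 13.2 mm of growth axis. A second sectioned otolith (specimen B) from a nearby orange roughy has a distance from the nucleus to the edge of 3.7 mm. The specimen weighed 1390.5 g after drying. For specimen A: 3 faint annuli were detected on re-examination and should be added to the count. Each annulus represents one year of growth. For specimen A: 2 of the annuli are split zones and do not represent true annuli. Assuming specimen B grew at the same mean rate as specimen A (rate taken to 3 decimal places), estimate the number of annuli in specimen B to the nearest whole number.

Specimen A: adjusted count: 54 − 2 + 3 = 55 annuli.
A: Extension rate ≈ 13.2 / 55 = 0.240 mm/year.
B spans 3.7 / 0.240 = 15.42 years ≈ 15 annuli.

15 annuli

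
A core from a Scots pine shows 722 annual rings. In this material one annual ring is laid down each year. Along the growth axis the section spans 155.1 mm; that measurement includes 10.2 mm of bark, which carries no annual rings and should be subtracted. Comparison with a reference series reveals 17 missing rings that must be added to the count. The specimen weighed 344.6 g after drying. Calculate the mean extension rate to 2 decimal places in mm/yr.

0.20 mm/yr

Adjusted count: 722 + 17 = 739 annual rings.
Net length = 155.1 − 10.2 = 144.9 mm.
144.9 mm over 739 years gives 144.9 / 739 ≈ 0.20 mm/yr.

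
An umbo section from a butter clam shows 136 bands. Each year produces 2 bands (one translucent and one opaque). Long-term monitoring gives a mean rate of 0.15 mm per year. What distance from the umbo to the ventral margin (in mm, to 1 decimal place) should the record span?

10.2 mm

136 bands at 2 per year is 136 / 2 = 68 years.
Predicted length = 0.15 mm/year × 68 years = 10.2 mm.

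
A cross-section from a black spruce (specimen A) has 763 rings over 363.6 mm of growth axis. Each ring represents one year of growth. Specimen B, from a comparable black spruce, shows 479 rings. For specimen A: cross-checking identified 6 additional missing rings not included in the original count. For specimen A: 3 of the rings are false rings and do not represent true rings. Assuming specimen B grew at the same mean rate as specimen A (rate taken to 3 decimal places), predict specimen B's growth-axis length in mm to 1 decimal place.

227.5 mm

Specimen A: adjusted count: 763 − 3 + 6 = 766 rings.
A: 363.6 mm over 766 years gives 363.6 / 766 ≈ 0.475 mm/yr.
For B, 0.475 mm/year × 479 years = 227.5 mm.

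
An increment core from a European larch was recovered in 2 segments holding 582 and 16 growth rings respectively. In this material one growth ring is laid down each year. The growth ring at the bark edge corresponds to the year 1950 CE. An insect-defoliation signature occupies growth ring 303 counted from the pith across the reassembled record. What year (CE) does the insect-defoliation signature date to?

Total growth rings = 582 + 16 = 598.
598 − 303 = 295 growth rings lie beyond the insect-defoliation signature toward the bark edge.
The growth ring at the bark edge is 1950 CE, so the insect-defoliation signature dates to 1950 − 295 = 1655 CE.

1655 CE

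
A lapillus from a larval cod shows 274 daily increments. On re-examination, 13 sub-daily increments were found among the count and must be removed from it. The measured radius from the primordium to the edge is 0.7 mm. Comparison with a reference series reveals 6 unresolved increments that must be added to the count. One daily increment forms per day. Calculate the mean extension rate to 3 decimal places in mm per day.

After corrections the count is 274 − 13 + 6 = 267 daily increments.
Mean rate = 0.7 mm / 267 days ≈ 0.003 mm per day.

0.003 mm per day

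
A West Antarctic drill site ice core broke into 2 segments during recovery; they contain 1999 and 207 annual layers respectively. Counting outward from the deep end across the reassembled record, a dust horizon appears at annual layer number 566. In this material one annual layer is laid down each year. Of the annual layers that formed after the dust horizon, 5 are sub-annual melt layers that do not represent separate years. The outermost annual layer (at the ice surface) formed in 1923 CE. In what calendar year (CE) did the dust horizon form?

288 CE

Total annual layers = 1999 + 207 = 2206.
The dust horizon sits at annual layer 566 from the deep end, so 2206 − 566 = 1640 annual layers formed after it.
1640 − 5 false = 1635 true annual layers after the dust horizon.
Counting back 1635 years from 1923 CE places the dust horizon in 1923 − 1635 = 288 CE.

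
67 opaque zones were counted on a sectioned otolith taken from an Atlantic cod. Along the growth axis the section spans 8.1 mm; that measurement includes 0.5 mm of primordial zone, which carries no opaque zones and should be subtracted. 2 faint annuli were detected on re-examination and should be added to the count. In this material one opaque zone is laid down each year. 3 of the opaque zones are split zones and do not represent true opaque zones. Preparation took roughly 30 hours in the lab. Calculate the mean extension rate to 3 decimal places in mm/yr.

Adjusted count: 67 − 3 + 2 = 66 opaque zones.
Removing the 0.5 mm offcut leaves 8.1 − 0.5 = 7.6 mm.
Extension rate ≈ 7.6 / 66 = 0.115 mm/yr.

0.115 mm/yr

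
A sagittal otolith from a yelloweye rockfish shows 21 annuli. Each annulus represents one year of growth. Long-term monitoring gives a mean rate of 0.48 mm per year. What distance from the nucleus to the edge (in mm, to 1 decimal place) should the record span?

10.1 mm

21 years of growth are recorded.
Predicted length = 0.48 mm/year × 21 years = 10.1 mm.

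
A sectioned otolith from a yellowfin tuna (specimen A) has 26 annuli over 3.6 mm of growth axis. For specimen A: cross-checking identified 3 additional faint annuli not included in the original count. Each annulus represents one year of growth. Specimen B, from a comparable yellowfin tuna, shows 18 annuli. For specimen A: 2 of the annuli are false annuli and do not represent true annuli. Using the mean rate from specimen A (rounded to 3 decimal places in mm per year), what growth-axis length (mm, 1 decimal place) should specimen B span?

2.4 mm

Specimen A: adjusted count: 26 − 2 + 3 = 27 annuli.
A: Extension rate ≈ 3.6 / 27 = 0.133 mm/yr.
For B, 0.133 mm/year × 18 years = 2.4 mm.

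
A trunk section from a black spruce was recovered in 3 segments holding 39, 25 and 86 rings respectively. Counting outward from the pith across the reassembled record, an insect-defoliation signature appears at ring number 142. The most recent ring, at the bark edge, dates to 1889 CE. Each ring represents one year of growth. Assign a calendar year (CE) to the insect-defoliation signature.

Total rings = 39 + 25 + 86 = 150.
Between ring 142 and the bark edge there are 150 − 142 = 8 rings.
The ring at the bark edge is 1889 CE, so the insect-defoliation signature dates to 1889 − 8 = 1881 CE.

1881 CE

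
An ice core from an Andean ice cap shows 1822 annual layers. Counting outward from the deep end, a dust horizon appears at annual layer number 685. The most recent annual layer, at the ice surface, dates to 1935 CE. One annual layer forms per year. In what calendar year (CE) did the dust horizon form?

798 CE

1822 − 685 = 1137 annual layers lie beyond the dust horizon toward the ice surface.
1935 − 1137 = 798 CE.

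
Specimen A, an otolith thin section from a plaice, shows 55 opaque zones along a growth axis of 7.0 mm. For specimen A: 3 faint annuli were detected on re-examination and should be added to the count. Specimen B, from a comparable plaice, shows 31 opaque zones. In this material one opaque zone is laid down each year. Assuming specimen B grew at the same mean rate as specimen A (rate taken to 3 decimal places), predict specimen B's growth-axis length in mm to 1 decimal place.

3.8 mm

Specimen A: true opaque zone count = 55 + 3 = 58.
A: Extension rate ≈ 7.0 / 58 = 0.121 mm per year.
B's length ≈ 0.121 × 31 = 3.8 mm.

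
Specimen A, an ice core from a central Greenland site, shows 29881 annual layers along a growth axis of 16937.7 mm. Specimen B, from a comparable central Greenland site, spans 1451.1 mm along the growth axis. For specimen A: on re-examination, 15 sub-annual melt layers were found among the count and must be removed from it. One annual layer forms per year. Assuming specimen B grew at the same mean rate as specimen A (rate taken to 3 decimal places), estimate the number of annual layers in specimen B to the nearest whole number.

Specimen A: correcting the raw count gives 29881 − 15 = 29866 true annual layers.
A: 16937.7 mm over 29866 years gives 16937.7 / 29866 ≈ 0.567 mm per year.
For B, 1451.1 / 0.567 = 2559.26 years ≈ 2559 annual layers.

2559 annual layers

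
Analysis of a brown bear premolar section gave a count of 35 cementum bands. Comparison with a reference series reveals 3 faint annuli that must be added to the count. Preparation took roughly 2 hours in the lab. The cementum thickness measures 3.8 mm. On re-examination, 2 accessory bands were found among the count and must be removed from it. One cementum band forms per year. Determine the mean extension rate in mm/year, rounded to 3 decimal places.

0.106 mm/year

True cementum band count = 35 − 2 + 3 = 36.
3.8 mm over 36 years gives 3.8 / 36 ≈ 0.106 mm/year.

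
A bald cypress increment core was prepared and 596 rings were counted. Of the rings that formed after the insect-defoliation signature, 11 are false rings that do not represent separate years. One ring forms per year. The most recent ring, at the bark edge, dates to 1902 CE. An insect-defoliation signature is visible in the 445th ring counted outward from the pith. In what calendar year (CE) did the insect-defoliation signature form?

1762 CE

Between ring 445 and the bark edge there are 596 − 445 = 151 rings.
Removing the 11 false rings leaves 151 − 11 = 140 true rings beyond the insect-defoliation signature.
The ring at the bark edge is 1902 CE, so the insect-defoliation signature dates to 1902 − 140 = 1762 CE.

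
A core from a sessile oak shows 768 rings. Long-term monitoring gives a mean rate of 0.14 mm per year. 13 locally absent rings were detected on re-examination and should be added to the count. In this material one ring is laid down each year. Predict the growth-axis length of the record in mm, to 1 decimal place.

Adjusted count: 768 + 13 = 781 rings.
Predicted length = 0.14 mm/year × 781 years = 109.3 mm.

109.3 mm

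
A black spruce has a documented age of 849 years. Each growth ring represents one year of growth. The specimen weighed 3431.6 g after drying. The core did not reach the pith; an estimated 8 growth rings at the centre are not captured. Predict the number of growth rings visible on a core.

841 growth rings

At one growth ring per year, 849 years correspond to 849 growth rings.
849 − 8 missed = 841 growth rings expected in the prepared section.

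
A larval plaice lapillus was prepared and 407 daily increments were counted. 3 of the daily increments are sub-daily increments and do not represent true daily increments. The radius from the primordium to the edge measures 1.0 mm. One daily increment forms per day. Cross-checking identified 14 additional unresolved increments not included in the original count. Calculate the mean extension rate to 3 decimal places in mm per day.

0.002 mm per day

Adjusted count: 407 − 3 + 14 = 418 daily increments.
Mean rate = 1.0 mm / 418 days ≈ 0.002 mm per day.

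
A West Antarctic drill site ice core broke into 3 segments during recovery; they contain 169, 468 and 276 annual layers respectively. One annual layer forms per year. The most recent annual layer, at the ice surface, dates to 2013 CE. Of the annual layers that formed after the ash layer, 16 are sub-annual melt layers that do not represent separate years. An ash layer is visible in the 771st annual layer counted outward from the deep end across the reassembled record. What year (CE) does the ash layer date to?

1887 CE

Total annual layers = 169 + 468 + 276 = 913.
The ash layer sits at annual layer 771 from the deep end, so 913 − 771 = 142 annual layers formed after it.
Removing the 16 false annual layers leaves 142 − 16 = 126 true annual layers beyond the ash layer.
2013 − 126 = 1887 CE.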